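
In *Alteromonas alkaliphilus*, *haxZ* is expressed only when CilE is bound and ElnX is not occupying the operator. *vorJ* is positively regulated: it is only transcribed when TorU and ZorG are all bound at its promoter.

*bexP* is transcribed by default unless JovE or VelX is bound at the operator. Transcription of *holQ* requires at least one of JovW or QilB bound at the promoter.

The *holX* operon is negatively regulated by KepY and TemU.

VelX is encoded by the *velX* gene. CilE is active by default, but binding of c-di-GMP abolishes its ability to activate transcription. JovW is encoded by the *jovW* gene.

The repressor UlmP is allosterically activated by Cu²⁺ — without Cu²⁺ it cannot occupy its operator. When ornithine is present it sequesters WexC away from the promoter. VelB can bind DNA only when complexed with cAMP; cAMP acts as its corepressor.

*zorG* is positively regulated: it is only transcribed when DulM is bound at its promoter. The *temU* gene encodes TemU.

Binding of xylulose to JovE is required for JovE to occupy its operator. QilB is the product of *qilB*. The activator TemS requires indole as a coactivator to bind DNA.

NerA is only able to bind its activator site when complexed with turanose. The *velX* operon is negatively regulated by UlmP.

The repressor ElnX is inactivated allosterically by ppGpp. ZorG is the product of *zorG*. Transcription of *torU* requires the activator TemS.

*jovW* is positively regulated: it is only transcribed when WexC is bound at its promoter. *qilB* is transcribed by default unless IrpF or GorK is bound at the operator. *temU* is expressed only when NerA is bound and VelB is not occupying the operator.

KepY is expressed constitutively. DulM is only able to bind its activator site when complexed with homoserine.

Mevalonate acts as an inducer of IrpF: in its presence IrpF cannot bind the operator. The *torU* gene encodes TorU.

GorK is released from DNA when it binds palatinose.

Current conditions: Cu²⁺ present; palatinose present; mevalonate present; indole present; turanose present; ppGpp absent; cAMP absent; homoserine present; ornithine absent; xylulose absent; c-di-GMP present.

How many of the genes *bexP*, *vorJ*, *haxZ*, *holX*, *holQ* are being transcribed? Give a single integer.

Xylulose is absent, so JovE is inactive.
Cu²⁺ is present, so UlmP is active.
With repressor UlmP bound, *velX* is not transcribed.
So VelX is not produced.
With no repressor bound, *bexP* is transcribed.
→ *bexP* is ON.
Indole is present, so TemS is active.
No repressor is bound and TemS is active, so *torU* is transcribed.
So TorU is produced and active.
Homoserine is present, so DulM is active.
No repressor is bound and DulM is active, so *zorG* is transcribed.
So ZorG is produced and active.
No repressor is bound and TorU and ZorG are active, so *vorJ* is transcribed.
→ *vorJ* is ON.
c-di-GMP is present, so CilE is inactive.
ppGpp is absent, so ElnX is active.
With repressor ElnX bound, *haxZ* is not transcribed.
→ *haxZ* is OFF.
KepY is produced constitutively and is active.
cAMP is absent, so VelB is inactive.
Turanose is present, so NerA is active.
No repressor is bound and NerA is active, so *temU* is transcribed.
So TemU is produced and active.
With repressor KepY bound, *holX* is not transcribed.
→ *holX* is OFF.
Ornithine is absent, so WexC is active.
No repressor is bound and WexC is active, so *jovW* is transcribed.
So JovW is produced and active.
Mevalonate is present, so IrpF is inactive.
Palatinose is present, so GorK is inactive.
With no repressor bound, *qilB* is transcribed.
So QilB is produced and active.
Activator JovW is present, so *holQ* is transcribed.
→ *holQ* is ON.
3 of the 5 genes are transcribed.

3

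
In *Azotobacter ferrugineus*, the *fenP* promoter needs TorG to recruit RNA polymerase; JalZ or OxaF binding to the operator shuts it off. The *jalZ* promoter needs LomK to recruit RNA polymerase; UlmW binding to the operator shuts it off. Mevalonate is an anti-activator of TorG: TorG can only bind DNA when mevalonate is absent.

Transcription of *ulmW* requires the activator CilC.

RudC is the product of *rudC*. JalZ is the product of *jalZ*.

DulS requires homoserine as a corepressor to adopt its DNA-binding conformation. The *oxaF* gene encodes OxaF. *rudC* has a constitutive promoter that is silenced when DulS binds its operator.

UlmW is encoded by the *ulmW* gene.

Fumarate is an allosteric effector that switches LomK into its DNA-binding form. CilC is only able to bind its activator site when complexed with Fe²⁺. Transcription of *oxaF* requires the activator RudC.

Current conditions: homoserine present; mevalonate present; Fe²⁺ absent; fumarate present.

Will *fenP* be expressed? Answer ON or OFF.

OFF

Fe²⁺ is absent, so CilC is inactive.
Required activator CilC is absent, so *ulmW* is not transcribed.
So UlmW is not produced.
Fumarate is present, so LomK is active.
No repressor is bound and LomK is active, so *jalZ* is transcribed.
So JalZ is produced and active.
Mevalonate is present, so TorG is inactive.
Homoserine is present, so DulS is active.
With repressor DulS bound, *rudC* is not transcribed.
So RudC is not produced.
Required activator RudC is absent, so *oxaF* is not transcribed.
So OxaF is not produced.
With repressor JalZ bound, *fenP* is not transcribed.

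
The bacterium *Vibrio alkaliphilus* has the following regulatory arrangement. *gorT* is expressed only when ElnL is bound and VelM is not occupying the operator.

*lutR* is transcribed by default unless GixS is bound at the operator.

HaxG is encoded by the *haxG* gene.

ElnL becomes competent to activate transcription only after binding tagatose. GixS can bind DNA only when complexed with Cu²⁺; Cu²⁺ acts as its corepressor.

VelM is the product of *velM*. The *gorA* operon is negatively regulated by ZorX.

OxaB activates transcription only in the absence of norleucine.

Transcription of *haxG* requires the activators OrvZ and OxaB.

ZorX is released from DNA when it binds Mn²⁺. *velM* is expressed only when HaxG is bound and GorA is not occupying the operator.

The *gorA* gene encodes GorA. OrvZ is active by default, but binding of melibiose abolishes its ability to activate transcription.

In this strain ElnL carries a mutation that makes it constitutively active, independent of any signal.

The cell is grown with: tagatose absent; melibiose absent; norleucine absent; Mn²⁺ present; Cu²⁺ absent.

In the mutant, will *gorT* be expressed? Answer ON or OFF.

ON

ElnL is constitutively active in this strain.
Melibiose is absent, so OrvZ is active.
Norleucine is absent, so OxaB is active.
No repressor is bound and OrvZ and OxaB are active, so *haxG* is transcribed.
So HaxG is produced and active.
Mn²⁺ is present, so ZorX is inactive.
With no repressor bound, *gorA* is transcribed.
So GorA is produced and active.
With repressor GorA bound, *velM* is not transcribed.
So VelM is not produced.
No repressor is bound and ElnL is active, so *gorT* is transcribed.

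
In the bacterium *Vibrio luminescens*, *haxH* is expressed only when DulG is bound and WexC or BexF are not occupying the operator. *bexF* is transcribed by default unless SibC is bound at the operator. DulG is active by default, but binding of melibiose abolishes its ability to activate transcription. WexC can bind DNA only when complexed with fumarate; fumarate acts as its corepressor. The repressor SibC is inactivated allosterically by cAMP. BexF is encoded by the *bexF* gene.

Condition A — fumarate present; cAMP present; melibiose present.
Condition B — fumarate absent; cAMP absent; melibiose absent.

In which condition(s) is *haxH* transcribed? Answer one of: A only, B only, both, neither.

Condition A:
Fumarate is present, so WexC is active.
cAMP is present, so SibC is inactive.
With no repressor bound, *bexF* is transcribed.
So BexF is produced and active.
Melibiose is present, so DulG is inactive.
With repressor WexC bound, *haxH* is not transcribed.
→ *haxH* is OFF in A.
Condition B:
Fumarate is absent, so WexC is inactive.
cAMP is absent, so SibC is active.
With repressor SibC bound, *bexF* is not transcribed.
So BexF is not produced.
Melibiose is absent, so DulG is active.
No repressor is bound and DulG is active, so *haxH* is transcribed.
→ *haxH* is ON in B.

B only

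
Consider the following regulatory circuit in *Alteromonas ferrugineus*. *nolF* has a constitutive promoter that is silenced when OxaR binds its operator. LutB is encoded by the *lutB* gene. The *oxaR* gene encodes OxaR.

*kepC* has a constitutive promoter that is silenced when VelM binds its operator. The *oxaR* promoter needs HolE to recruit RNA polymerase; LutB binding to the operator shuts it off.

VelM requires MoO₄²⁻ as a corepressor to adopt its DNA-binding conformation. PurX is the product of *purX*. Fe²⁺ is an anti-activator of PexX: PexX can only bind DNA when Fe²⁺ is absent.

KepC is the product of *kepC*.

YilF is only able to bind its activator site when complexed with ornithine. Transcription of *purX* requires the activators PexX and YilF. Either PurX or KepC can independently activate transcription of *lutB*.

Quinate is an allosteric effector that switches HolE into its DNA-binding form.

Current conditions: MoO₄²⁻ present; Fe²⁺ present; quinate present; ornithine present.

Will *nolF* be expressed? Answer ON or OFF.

OFF

Fe²⁺ is present, so PexX is inactive.
Ornithine is present, so YilF is active.
Required activator PexX is absent, so *purX* is not transcribed.
So PurX is not produced.
MoO₄²⁻ is present, so VelM is active.
With repressor VelM bound, *kepC* is not transcribed.
So KepC is not produced.
No activator is available at the *lutB* promoter, so *lutB* is not transcribed.
So LutB is not produced.
Quinate is present, so HolE is active.
No repressor is bound and HolE is active, so *oxaR* is transcribed.
So OxaR is produced and active.
With repressor OxaR bound, *nolF* is not transcribed.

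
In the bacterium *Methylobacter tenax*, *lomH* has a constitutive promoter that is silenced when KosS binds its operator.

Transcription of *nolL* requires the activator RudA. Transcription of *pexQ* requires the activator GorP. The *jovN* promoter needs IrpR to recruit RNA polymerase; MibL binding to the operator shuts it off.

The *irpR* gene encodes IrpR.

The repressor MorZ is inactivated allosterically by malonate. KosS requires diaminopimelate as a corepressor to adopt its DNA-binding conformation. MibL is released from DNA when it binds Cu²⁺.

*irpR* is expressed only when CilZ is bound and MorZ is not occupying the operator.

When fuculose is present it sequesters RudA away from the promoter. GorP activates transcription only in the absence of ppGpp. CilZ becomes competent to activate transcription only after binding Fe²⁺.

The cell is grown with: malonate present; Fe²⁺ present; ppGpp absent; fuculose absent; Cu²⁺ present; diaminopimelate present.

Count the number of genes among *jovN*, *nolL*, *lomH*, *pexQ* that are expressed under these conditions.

Cu²⁺ is present, so MibL is inactive.
Malonate is present, so MorZ is inactive.
Fe²⁺ is present, so CilZ is active.
No repressor is bound and CilZ is active, so *irpR* is transcribed.
So IrpR is produced and active.
No repressor is bound and IrpR is active, so *jovN* is transcribed.
→ *jovN* is ON.
Fuculose is absent, so RudA is active.
No repressor is bound and RudA is active, so *nolL* is transcribed.
→ *nolL* is ON.
Diaminopimelate is present, so KosS is active.
With repressor KosS bound, *lomH* is not transcribed.
→ *lomH* is OFF.
ppGpp is absent, so GorP is active.
No repressor is bound and GorP is active, so *pexQ* is transcribed.
→ *pexQ* is ON.
3 of the 4 genes are transcribed.

3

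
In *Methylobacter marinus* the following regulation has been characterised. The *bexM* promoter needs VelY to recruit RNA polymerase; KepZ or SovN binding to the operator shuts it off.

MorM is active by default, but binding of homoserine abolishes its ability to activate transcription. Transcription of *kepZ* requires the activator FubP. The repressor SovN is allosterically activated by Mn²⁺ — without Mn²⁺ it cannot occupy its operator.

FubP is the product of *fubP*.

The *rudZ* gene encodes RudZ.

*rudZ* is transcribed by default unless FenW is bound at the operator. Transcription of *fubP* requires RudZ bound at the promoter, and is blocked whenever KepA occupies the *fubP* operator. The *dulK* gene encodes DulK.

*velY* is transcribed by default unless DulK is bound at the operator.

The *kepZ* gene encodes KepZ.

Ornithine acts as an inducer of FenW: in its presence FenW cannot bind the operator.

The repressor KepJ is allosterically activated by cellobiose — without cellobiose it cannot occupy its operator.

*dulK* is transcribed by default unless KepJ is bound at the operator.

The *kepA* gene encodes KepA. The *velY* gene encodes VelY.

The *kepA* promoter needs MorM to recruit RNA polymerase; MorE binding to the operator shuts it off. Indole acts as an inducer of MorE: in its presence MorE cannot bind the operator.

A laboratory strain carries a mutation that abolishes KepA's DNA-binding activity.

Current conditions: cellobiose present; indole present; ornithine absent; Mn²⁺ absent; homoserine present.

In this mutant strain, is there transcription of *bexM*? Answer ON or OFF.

Cellobiose is present, so KepJ is active.
With repressor KepJ bound, *dulK* is not transcribed.
So DulK is not produced.
With no repressor bound, *velY* is transcribed.
So VelY is produced and active.
Ornithine is absent, so FenW is active.
With repressor FenW bound, *rudZ* is not transcribed.
So RudZ is not produced.
KepA is non-functional in this strain, so it has no effect.
Required activator RudZ is absent, so *fubP* is not transcribed.
So FubP is not produced.
Required activator FubP is absent, so *kepZ* is not transcribed.
So KepZ is not produced.
Mn²⁺ is absent, so SovN is inactive.
No repressor is bound and VelY is active, so *bexM* is transcribed.

ON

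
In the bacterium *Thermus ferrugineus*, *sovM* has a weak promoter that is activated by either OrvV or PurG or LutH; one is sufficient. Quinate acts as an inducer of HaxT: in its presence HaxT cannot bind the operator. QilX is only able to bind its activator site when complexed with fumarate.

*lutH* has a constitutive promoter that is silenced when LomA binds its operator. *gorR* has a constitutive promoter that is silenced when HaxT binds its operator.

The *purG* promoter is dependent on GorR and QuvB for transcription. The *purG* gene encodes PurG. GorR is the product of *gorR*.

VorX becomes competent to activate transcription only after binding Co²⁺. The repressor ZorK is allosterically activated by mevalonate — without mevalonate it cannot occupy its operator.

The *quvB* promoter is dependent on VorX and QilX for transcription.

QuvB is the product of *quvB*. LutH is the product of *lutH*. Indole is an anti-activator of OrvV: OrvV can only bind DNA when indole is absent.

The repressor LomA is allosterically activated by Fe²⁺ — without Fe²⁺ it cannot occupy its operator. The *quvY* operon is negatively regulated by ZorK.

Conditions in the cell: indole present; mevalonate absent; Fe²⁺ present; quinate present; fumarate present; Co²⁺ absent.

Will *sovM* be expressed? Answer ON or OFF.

OFF

Indole is present, so OrvV is inactive.
Quinate is present, so HaxT is inactive.
With no repressor bound, *gorR* is transcribed.
So GorR is produced and active.
Co²⁺ is absent, so VorX is inactive.
Fumarate is present, so QilX is active.
Required activator VorX is absent, so *quvB* is not transcribed.
So QuvB is not produced.
Required activator QuvB is absent, so *purG* is not transcribed.
So PurG is not produced.
Fe²⁺ is present, so LomA is active.
With repressor LomA bound, *lutH* is not transcribed.
So LutH is not produced.
No activator is available at the *sovM* promoter, so *sovM* is not transcribed.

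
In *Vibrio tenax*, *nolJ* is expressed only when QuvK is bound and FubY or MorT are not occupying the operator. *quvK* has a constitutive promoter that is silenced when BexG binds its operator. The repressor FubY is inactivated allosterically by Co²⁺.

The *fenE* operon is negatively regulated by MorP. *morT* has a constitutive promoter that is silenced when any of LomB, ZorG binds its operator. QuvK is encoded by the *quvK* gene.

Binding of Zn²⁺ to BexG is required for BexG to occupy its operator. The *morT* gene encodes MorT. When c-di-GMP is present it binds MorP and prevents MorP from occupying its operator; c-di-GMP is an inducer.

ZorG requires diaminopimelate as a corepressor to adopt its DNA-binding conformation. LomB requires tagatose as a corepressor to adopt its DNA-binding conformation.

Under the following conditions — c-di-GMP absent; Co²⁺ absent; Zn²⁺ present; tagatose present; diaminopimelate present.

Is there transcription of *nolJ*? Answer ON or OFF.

Co²⁺ is absent, so FubY is active.
Tagatose is present, so LomB is active.
Diaminopimelate is present, so ZorG is active.
With repressor LomB bound, *morT* is not transcribed.
So MorT is not produced.
Zn²⁺ is present, so BexG is active.
With repressor BexG bound, *quvK* is not transcribed.
So QuvK is not produced.
With repressor FubY bound, *nolJ* is not transcribed.

OFF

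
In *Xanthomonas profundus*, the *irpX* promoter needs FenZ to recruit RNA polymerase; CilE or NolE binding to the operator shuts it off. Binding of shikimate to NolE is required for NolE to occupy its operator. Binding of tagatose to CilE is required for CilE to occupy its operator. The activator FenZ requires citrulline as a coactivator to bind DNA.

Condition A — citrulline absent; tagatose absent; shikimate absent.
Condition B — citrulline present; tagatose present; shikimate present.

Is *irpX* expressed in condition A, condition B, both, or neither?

Condition A:
Citrulline is absent, so FenZ is inactive.
Tagatose is absent, so CilE is inactive.
Shikimate is absent, so NolE is inactive.
Required activator FenZ is absent, so *irpX* is not transcribed.
→ *irpX* is OFF in A.
Condition B:
Citrulline is present, so FenZ is active.
Tagatose is present, so CilE is active.
Shikimate is present, so NolE is active.
With repressor CilE bound, *irpX* is not transcribed.
→ *irpX* is OFF in B.

neither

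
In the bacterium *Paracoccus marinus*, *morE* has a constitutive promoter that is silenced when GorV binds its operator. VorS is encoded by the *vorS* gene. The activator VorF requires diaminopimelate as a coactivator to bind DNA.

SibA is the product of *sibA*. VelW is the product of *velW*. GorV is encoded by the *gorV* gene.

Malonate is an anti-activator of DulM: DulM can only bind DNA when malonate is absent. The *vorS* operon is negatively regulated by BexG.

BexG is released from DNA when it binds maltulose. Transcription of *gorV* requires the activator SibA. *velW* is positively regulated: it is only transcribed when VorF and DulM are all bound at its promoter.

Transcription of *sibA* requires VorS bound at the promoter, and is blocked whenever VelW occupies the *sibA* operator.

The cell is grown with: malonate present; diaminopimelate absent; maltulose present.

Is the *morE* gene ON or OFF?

Diaminopimelate is absent, so VorF is inactive.
Malonate is present, so DulM is inactive.
Required activator VorF is absent, so *velW* is not transcribed.
So VelW is not produced.
Maltulose is present, so BexG is inactive.
With no repressor bound, *vorS* is transcribed.
So VorS is produced and active.
No repressor is bound and VorS is active, so *sibA* is transcribed.
So SibA is produced and active.
No repressor is bound and SibA is active, so *gorV* is transcribed.
So GorV is produced and active.
With repressor GorV bound, *morE* is not transcribed.

OFF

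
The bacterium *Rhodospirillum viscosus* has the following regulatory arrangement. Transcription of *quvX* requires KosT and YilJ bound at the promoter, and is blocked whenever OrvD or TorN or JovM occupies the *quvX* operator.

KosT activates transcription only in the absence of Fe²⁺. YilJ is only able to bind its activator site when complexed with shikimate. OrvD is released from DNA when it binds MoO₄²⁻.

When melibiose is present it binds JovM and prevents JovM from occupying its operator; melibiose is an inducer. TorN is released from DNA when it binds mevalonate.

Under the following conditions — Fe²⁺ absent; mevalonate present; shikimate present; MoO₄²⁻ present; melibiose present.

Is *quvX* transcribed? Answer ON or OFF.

ON

MoO₄²⁻ is present, so OrvD is inactive.
Fe²⁺ is absent, so KosT is active.
Mevalonate is present, so TorN is inactive.
Shikimate is present, so YilJ is active.
Melibiose is present, so JovM is inactive.
No repressor is bound and KosT and YilJ are active, so *quvX* is transcribed.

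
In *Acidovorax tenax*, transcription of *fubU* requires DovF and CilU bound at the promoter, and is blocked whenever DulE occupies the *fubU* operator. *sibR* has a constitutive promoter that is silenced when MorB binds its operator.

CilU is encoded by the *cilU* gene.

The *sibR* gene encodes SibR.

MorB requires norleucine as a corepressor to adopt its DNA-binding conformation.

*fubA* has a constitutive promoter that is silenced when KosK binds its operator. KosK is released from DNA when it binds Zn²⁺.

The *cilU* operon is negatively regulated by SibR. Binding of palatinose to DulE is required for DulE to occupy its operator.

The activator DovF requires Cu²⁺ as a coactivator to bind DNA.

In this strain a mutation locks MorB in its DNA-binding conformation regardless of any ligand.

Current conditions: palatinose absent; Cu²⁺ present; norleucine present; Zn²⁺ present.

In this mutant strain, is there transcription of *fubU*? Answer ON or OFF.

ON

Cu²⁺ is present, so DovF is active.
Palatinose is absent, so DulE is inactive.
MorB is constitutively active in this strain.
With repressor MorB bound, *sibR* is not transcribed.
So SibR is not produced.
With no repressor bound, *cilU* is transcribed.
So CilU is produced and active.
No repressor is bound and DovF and CilU are active, so *fubU* is transcribed.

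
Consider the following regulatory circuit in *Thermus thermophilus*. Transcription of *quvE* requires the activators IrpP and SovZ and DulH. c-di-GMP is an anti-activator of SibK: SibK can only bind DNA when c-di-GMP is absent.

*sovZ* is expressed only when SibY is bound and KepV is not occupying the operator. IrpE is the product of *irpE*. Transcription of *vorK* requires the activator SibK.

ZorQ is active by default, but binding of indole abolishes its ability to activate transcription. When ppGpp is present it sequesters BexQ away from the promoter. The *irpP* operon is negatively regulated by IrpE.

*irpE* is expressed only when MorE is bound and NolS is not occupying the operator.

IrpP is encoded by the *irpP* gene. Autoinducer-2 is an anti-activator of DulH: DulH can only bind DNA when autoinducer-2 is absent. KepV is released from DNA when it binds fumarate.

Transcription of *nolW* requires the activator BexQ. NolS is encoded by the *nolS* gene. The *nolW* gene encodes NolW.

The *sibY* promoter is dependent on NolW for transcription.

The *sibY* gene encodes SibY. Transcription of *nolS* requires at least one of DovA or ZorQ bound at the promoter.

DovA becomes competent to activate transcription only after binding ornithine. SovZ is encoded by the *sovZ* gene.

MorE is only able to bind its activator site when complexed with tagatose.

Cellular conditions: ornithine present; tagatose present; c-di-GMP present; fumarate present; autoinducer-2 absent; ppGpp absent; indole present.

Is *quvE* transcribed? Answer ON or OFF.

ON

Ornithine is present, so DovA is active.
Indole is present, so ZorQ is inactive.
Activator DovA is present, so *nolS* is transcribed.
So NolS is produced and active.
Tagatose is present, so MorE is active.
With repressor NolS bound, *irpE* is not transcribed.
So IrpE is not produced.
With no repressor bound, *irpP* is transcribed.
So IrpP is produced and active.
ppGpp is absent, so BexQ is active.
No repressor is bound and BexQ is active, so *nolW* is transcribed.
So NolW is produced and active.
No repressor is bound and NolW is active, so *sibY* is transcribed.
So SibY is produced and active.
Fumarate is present, so KepV is inactive.
No repressor is bound and SibY is active, so *sovZ* is transcribed.
So SovZ is produced and active.
Autoinducer-2 is absent, so DulH is active.
No repressor is bound and IrpP and SovZ and DulH are active, so *quvE* is transcribed.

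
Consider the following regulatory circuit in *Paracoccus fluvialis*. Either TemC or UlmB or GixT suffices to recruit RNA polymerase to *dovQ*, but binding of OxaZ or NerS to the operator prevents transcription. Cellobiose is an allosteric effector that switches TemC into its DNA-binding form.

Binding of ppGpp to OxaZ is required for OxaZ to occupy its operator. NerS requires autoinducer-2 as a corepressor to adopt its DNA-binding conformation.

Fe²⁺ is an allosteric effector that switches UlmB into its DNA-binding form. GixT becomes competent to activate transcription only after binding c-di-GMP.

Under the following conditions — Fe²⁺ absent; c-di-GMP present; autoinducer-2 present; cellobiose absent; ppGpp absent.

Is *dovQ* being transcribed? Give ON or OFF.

OFF

Cellobiose is absent, so TemC is inactive.
ppGpp is absent, so OxaZ is inactive.
Autoinducer-2 is present, so NerS is active.
Fe²⁺ is absent, so UlmB is inactive.
c-di-GMP is present, so GixT is active.
With repressor NerS bound, *dovQ* is not transcribed.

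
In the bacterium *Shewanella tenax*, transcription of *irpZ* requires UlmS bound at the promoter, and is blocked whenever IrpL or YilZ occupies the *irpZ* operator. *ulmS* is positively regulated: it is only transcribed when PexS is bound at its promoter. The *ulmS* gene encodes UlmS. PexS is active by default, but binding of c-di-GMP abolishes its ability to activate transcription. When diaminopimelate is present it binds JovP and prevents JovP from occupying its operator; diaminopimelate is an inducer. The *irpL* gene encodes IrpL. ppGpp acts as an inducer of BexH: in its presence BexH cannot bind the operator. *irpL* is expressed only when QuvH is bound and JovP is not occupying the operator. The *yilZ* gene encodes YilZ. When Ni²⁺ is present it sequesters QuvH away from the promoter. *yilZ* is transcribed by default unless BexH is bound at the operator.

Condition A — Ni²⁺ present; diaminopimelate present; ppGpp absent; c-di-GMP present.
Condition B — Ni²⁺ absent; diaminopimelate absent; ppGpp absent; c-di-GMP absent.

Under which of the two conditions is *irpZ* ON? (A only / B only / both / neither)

B only

Condition A:
Ni²⁺ is present, so QuvH is inactive.
Diaminopimelate is present, so JovP is inactive.
Required activator QuvH is absent, so *irpL* is not transcribed.
So IrpL is not produced.
ppGpp is absent, so BexH is active.
With repressor BexH bound, *yilZ* is not transcribed.
So YilZ is not produced.
c-di-GMP is present, so PexS is inactive.
Required activator PexS is absent, so *ulmS* is not transcribed.
So UlmS is not produced.
Required activator UlmS is absent, so *irpZ* is not transcribed.
→ *irpZ* is OFF in A.
Condition B:
Ni²⁺ is absent, so QuvH is active.
Diaminopimelate is absent, so JovP is active.
With repressor JovP bound, *irpL* is not transcribed.
So IrpL is not produced.
ppGpp is absent, so BexH is active.
With repressor BexH bound, *yilZ* is not transcribed.
So YilZ is not produced.
c-di-GMP is absent, so PexS is active.
No repressor is bound and PexS is active, so *ulmS* is transcribed.
So UlmS is produced and active.
No repressor is bound and UlmS is active, so *irpZ* is transcribed.
→ *irpZ* is ON in B.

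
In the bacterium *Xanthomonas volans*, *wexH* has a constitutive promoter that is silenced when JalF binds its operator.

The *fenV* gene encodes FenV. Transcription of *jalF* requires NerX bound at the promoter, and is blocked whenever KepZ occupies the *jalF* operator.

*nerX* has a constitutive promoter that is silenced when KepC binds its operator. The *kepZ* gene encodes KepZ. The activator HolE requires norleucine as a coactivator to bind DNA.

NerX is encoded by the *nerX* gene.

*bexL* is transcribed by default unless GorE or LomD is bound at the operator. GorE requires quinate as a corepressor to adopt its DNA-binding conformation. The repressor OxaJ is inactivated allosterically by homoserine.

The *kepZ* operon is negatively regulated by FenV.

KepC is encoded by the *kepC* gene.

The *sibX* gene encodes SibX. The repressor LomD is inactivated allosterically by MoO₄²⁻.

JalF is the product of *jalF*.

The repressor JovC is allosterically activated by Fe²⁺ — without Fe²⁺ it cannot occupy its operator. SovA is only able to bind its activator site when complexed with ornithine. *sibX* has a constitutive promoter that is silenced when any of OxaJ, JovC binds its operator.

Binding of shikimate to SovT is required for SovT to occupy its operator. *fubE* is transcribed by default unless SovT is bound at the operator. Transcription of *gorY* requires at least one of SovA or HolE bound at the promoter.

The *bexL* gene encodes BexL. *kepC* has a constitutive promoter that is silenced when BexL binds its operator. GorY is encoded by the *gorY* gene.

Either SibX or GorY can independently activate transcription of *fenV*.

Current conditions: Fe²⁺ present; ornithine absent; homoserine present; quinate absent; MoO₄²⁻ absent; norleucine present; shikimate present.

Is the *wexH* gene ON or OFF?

ON

Homoserine is present, so OxaJ is inactive.
Fe²⁺ is present, so JovC is active.
With repressor JovC bound, *sibX* is not transcribed.
So SibX is not produced.
Ornithine is absent, so SovA is inactive.
Norleucine is present, so HolE is active.
Activator HolE is present, so *gorY* is transcribed.
So GorY is produced and active.
Activator GorY is present, so *fenV* is transcribed.
So FenV is produced and active.
With repressor FenV bound, *kepZ* is not transcribed.
So KepZ is not produced.
Quinate is absent, so GorE is inactive.
MoO₄²⁻ is absent, so LomD is active.
With repressor LomD bound, *bexL* is not transcribed.
So BexL is not produced.
With no repressor bound, *kepC* is transcribed.
So KepC is produced and active.
With repressor KepC bound, *nerX* is not transcribed.
So NerX is not produced.
Required activator NerX is absent, so *jalF* is not transcribed.
So JalF is not produced.
With no repressor bound, *wexH* is transcribed.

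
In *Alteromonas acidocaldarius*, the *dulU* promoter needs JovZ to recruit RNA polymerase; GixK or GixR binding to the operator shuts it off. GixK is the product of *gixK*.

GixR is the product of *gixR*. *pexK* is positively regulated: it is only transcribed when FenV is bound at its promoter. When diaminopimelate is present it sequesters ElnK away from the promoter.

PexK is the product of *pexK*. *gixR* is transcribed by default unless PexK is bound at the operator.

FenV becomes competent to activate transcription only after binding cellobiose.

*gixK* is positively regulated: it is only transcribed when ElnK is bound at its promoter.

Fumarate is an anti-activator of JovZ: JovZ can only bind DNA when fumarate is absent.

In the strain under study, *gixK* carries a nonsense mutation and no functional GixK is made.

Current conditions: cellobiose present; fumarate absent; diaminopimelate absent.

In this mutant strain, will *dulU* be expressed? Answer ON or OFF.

ON

Fumarate is absent, so JovZ is active.
GixK is non-functional in this strain, so it has no effect.
Cellobiose is present, so FenV is active.
No repressor is bound and FenV is active, so *pexK* is transcribed.
So PexK is produced and active.
With repressor PexK bound, *gixR* is not transcribed.
So GixR is not produced.
No repressor is bound and JovZ is active, so *dulU* is transcribed.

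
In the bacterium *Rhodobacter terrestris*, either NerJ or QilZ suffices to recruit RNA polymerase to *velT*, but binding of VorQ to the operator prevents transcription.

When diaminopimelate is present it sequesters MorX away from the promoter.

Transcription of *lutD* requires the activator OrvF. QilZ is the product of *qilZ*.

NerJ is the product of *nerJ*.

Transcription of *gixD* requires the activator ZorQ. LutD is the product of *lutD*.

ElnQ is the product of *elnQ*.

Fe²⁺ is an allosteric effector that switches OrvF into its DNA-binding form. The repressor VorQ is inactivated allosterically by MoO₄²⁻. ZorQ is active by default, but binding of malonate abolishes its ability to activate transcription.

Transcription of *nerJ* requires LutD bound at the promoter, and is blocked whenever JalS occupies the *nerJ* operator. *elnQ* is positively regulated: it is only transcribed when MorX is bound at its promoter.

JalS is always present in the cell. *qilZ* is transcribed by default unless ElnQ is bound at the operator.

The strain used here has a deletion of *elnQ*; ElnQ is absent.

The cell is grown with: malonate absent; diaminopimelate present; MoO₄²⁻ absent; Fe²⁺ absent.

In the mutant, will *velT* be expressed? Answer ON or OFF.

OFF

MoO₄²⁻ is absent, so VorQ is active.
Fe²⁺ is absent, so OrvF is inactive.
Required activator OrvF is absent, so *lutD* is not transcribed.
So LutD is not produced.
JalS is produced constitutively and is active.
With repressor JalS bound, *nerJ* is not transcribed.
So NerJ is not produced.
ElnQ is non-functional in this strain, so it has no effect.
With no repressor bound, *qilZ* is transcribed.
So QilZ is produced and active.
With repressor VorQ bound, *velT* is not transcribed.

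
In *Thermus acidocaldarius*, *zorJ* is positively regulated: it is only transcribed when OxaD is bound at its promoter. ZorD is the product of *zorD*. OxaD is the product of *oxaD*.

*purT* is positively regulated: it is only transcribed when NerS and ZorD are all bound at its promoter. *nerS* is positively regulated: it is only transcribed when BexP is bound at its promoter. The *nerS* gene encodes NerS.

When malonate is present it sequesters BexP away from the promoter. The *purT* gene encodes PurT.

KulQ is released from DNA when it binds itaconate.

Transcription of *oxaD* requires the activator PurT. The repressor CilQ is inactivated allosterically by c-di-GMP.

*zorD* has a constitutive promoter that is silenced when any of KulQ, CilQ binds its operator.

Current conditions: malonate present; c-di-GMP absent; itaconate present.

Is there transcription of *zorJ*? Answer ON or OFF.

OFF

Malonate is present, so BexP is inactive.
Required activator BexP is absent, so *nerS* is not transcribed.
So NerS is not produced.
Itaconate is present, so KulQ is inactive.
c-di-GMP is absent, so CilQ is active.
With repressor CilQ bound, *zorD* is not transcribed.
So ZorD is not produced.
Required activator NerS is absent, so *purT* is not transcribed.
So PurT is not produced.
Required activator PurT is absent, so *oxaD* is not transcribed.
So OxaD is not produced.
Required activator OxaD is absent, so *zorJ* is not transcribed.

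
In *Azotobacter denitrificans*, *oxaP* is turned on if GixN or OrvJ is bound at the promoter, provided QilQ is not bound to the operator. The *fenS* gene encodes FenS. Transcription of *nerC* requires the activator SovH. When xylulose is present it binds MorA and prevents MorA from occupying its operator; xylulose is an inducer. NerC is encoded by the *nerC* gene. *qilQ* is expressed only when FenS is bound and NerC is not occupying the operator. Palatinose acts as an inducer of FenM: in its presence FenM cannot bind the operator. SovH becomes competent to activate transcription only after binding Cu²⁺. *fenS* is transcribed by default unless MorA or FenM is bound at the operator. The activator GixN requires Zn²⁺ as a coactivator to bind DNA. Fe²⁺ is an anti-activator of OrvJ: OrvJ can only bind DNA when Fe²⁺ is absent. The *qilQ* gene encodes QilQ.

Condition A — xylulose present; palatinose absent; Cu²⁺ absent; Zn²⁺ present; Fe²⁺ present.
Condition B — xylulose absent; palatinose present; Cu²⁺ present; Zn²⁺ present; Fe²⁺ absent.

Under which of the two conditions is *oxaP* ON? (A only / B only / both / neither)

both

Condition A:
Xylulose is present, so MorA is inactive.
Palatinose is absent, so FenM is active.
With repressor FenM bound, *fenS* is not transcribed.
So FenS is not produced.
Cu²⁺ is absent, so SovH is inactive.
Required activator SovH is absent, so *nerC* is not transcribed.
So NerC is not produced.
Required activator FenS is absent, so *qilQ* is not transcribed.
So QilQ is not produced.
Zn²⁺ is present, so GixN is active.
Fe²⁺ is present, so OrvJ is inactive.
Activator GixN is present, so *oxaP* is transcribed.
→ *oxaP* is ON in A.
Condition B:
Xylulose is absent, so MorA is active.
Palatinose is present, so FenM is inactive.
With repressor MorA bound, *fenS* is not transcribed.
So FenS is not produced.
Cu²⁺ is present, so SovH is active.
No repressor is bound and SovH is active, so *nerC* is transcribed.
So NerC is produced and active.
With repressor NerC bound, *qilQ* is not transcribed.
So QilQ is not produced.
Zn²⁺ is present, so GixN is active.
Fe²⁺ is absent, so OrvJ is active.
Activator GixN is present, so *oxaP* is transcribed.
→ *oxaP* is ON in B.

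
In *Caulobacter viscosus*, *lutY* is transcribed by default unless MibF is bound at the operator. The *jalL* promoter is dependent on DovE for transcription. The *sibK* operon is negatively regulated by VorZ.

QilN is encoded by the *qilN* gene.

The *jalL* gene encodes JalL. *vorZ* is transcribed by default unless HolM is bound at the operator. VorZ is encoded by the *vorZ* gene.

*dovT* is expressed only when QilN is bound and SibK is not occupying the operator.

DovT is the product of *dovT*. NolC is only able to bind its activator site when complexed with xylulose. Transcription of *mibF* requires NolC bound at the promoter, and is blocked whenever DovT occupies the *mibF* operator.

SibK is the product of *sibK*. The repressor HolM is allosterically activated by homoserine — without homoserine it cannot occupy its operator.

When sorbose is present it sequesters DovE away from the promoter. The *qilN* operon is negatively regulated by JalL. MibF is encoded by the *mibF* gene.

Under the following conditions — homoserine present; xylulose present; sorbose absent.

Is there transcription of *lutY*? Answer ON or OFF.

Homoserine is present, so HolM is active.
With repressor HolM bound, *vorZ* is not transcribed.
So VorZ is not produced.
With no repressor bound, *sibK* is transcribed.
So SibK is produced and active.
Sorbose is absent, so DovE is active.
No repressor is bound and DovE is active, so *jalL* is transcribed.
So JalL is produced and active.
With repressor JalL bound, *qilN* is not transcribed.
So QilN is not produced.
With repressor SibK bound, *dovT* is not transcribed.
So DovT is not produced.
Xylulose is present, so NolC is active.
No repressor is bound and NolC is active, so *mibF* is transcribed.
So MibF is produced and active.
With repressor MibF bound, *lutY* is not transcribed.

OFF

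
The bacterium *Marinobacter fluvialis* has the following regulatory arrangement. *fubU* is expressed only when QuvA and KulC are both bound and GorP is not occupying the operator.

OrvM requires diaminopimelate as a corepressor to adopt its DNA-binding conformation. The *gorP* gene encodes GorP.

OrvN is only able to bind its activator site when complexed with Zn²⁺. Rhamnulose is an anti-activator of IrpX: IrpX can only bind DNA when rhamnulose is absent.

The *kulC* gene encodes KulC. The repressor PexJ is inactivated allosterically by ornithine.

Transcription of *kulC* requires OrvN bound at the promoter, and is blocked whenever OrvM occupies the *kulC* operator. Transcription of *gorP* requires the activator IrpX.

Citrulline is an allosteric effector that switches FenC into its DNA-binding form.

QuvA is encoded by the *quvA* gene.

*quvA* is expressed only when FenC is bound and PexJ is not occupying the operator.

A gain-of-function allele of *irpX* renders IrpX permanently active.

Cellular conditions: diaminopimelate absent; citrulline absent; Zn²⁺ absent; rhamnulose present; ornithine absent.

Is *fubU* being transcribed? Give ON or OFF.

OFF

Citrulline is absent, so FenC is inactive.
Ornithine is absent, so PexJ is active.
With repressor PexJ bound, *quvA* is not transcribed.
So QuvA is not produced.
IrpX is constitutively active in this strain.
No repressor is bound and IrpX is active, so *gorP* is transcribed.
So GorP is produced and active.
Diaminopimelate is absent, so OrvM is inactive.
Zn²⁺ is absent, so OrvN is inactive.
Required activator OrvN is absent, so *kulC* is not transcribed.
So KulC is not produced.
With repressor GorP bound, *fubU* is not transcribed.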